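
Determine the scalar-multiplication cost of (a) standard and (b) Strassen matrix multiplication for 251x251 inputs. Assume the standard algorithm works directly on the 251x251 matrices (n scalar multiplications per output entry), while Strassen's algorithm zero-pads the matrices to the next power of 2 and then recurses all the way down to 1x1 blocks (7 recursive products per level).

Matrix multiplication for 251x251 matrices:

Strassen's algorithm requires power-of-2 dimensions. Pad 251x251 to 256x256 (next power of 2).

Standard algorithm: 251^3 = 15813251 multiplications
Strassen's algorithm: 7^(log2(256)) = 7^8 = 5764801 multiplications
Savings: 15813251 - 5764801 = 10048450 multiplications

Standard: 15813251 multiplications (251^3). Strassen: 5764801 multiplications (7^8, after padding to 256x256). Strassen reduces 8 recursive multiplications to 7 at each level.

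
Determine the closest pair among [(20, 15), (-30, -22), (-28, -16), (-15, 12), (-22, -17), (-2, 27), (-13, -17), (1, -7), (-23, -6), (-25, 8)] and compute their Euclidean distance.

Computing all pairwise distances among 10 points:

d((20, 15), (-30, -22)) = 62.2013
d((20, 15), (-28, -16)) = 57.1402
d((20, 15), (-15, 12)) = 35.1283
d((20, 15), (-22, -17)) = 52.8015
d((20, 15), (-2, 27)) = 25.0599
d((20, 15), (-13, -17)) = 45.9674
d((20, 15), (1, -7)) = 29.0689
d((20, 15), (-23, -6)) = 47.8539
d((20, 15), (-25, 8)) = 45.5412
d((-30, -22), (-28, -16)) = 6.3246
d((-30, -22), (-15, 12)) = 37.1618
d((-30, -22), (-22, -17)) = 9.434
d((-30, -22), (-2, 27)) = 56.4358
d((-30, -22), (-13, -17)) = 17.72
d((-30, -22), (1, -7)) = 34.4384
d((-30, -22), (-23, -6)) = 17.4642
d((-30, -22), (-25, 8)) = 30.4138
d((-28, -16), (-15, 12)) = 30.8707
d((-28, -16), (-22, -17)) = 6.0828 <-- minimum
d((-28, -16), (-2, 27)) = 50.2494
d((-28, -16), (-13, -17)) = 15.0333
d((-28, -16), (1, -7)) = 30.3645
d((-28, -16), (-23, -6)) = 11.1803
d((-28, -16), (-25, 8)) = 24.1868
d((-15, 12), (-22, -17)) = 29.8329
d((-15, 12), (-2, 27)) = 19.8494
d((-15, 12), (-13, -17)) = 29.0689
d((-15, 12), (1, -7)) = 24.8395
d((-15, 12), (-23, -6)) = 19.6977
d((-15, 12), (-25, 8)) = 10.7703
d((-22, -17), (-2, 27)) = 48.3322
d((-22, -17), (-13, -17)) = 9.0
d((-22, -17), (1, -7)) = 25.0799
d((-22, -17), (-23, -6)) = 11.0454
d((-22, -17), (-25, 8)) = 25.1794
d((-2, 27), (-13, -17)) = 45.3542
d((-2, 27), (1, -7)) = 34.1321
d((-2, 27), (-23, -6)) = 39.1152
d((-2, 27), (-25, 8)) = 29.8329
d((-13, -17), (1, -7)) = 17.2047
d((-13, -17), (-23, -6)) = 14.8661
d((-13, -17), (-25, 8)) = 27.7308
d((1, -7), (-23, -6)) = 24.0208
d((1, -7), (-25, 8)) = 30.0167
d((-23, -6), (-25, 8)) = 14.1421

Closest pair: (-28, -16) and (-22, -17) with distance 6.0828

The closest pair is (-28, -16) and (-22, -17) with Euclidean distance 6.0828. For 10 points, brute-force pairwise comparison is shown above. For large n, the divide-and-conquer algorithm (sort by x, recurse on halves, check the dividing strip) achieves O(n log n).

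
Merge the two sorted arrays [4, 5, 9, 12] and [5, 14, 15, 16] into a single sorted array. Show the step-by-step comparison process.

Merging process:

Compare 4 vs 5: take 4 from left. Merged: [4]
Compare 5 vs 5: take 5 from left. Merged: [4, 5]
Compare 9 vs 5: take 5 from right. Merged: [4, 5, 5]
Compare 9 vs 14: take 9 from left. Merged: [4, 5, 5, 9]
Compare 12 vs 14: take 12 from left. Merged: [4, 5, 5, 9, 12]
Append remaining from right: [14, 15, 16]. Merged: [4, 5, 5, 9, 12, 14, 15, 16]

Final merged array: [4, 5, 5, 9, 12, 14, 15, 16]
Total comparisons: 5

The merged array is [4, 5, 5, 9, 12, 14, 15, 16], requiring 5 comparisons. The merge step runs in O(n) time where n is the total number of elements.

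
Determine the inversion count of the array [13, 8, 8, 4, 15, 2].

Finding inversions in [13, 8, 8, 4, 15, 2]:

(0, 1): arr[0]=13 > arr[1]=8
(0, 2): arr[0]=13 > arr[2]=8
(0, 3): arr[0]=13 > arr[3]=4
(0, 5): arr[0]=13 > arr[5]=2
(1, 3): arr[1]=8 > arr[3]=4
(1, 5): arr[1]=8 > arr[5]=2
(2, 3): arr[2]=8 > arr[3]=4
(2, 5): arr[2]=8 > arr[5]=2
(3, 5): arr[3]=4 > arr[5]=2
(4, 5): arr[4]=15 > arr[5]=2

Total inversions: 10

The array has 10 inversion(s): (0,1), (0,2), (0,3), (0,5), (1,3), (1,5), (2,3), (2,5), (3,5), (4,5). Each pair (i,j) satisfies i < j and arr[i] > arr[j].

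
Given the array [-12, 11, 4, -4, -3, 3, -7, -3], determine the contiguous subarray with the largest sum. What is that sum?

Using Kadane's algorithm on [-12, 11, 4, -4, -3, 3, -7, -3]:

Scanning through the array:
Position 1 (value 11): max_ending_here = 11, max_so_far = 11
Position 2 (value 4): max_ending_here = 15, max_so_far = 15
Position 3 (value -4): max_ending_here = 11, max_so_far = 15
Position 4 (value -3): max_ending_here = 8, max_so_far = 15
Position 5 (value 3): max_ending_here = 11, max_so_far = 15
Position 6 (value -7): max_ending_here = 4, max_so_far = 15
Position 7 (value -3): max_ending_here = 1, max_so_far = 15

Maximum subarray: [11, 4]
Maximum sum: 15

The maximum subarray is [11, 4] with sum 15. This subarray runs from index 1 to index 2.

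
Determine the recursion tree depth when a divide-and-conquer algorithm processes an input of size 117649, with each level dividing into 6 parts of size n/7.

For divide and conquer with division factor 7:

Problem sizes at each level:
Level 0: 117649
Level 1: 16807
Level 2: 2401
Level 3: 343
Level 4: 49
Level 5: 7
Level 6: 1

The root is level 0 and the size-1 base case is level 6 (the tree spans levels 0 through 6, i.e. 7 levels counting the root), so the depth is the number of divisions: log_7(117649) = 6

The recursion tree depth is log_7(117649) = 6. At each level, the problem size is divided by 7, so it takes 6 divisions to reduce to a base case of size 1. The algorithm makes 6 recursive calls at each level.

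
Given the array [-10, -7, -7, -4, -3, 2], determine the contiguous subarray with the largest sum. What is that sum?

Using Kadane's algorithm on [-10, -7, -7, -4, -3, 2]:

Scanning through the array:
Position 1 (value -7): max_ending_here = -7, max_so_far = -7
Position 2 (value -7): max_ending_here = -7, max_so_far = -7
Position 3 (value -4): max_ending_here = -4, max_so_far = -4
Position 4 (value -3): max_ending_here = -3, max_so_far = -3
Position 5 (value 2): max_ending_here = 2, max_so_far = 2

Maximum subarray: [2]
Maximum sum: 2

The maximum subarray is [2] with sum 2. This subarray runs from index 5 to index 5.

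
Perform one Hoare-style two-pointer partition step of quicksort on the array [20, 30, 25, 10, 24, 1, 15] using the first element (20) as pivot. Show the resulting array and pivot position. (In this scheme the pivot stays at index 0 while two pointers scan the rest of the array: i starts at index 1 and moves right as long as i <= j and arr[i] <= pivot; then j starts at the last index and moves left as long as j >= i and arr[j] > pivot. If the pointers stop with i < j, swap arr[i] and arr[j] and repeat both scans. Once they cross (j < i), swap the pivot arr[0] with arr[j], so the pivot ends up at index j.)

Hoare-style two-pointer partition with pivot = 20:

Initial array: [20, 30, 25, 10, 24, 1, 15]

Pointers start at i = 1, j = 6.
i stops at index 1 (arr[1]=30 > 20), j stops at index 6 (arr[6]=15 <= 20): swap arr[1] and arr[6], array becomes [20, 15, 25, 10, 24, 1, 30]
i stops at index 2 (arr[2]=25 > 20), j stops at index 5 (arr[5]=1 <= 20): swap arr[2] and arr[5], array becomes [20, 15, 1, 10, 24, 25, 30]
i ends at 4, j ends at 3: the pointers have crossed (j < i), so scanning stops.

Swap pivot arr[0] with arr[3] to place pivot at position 3: [10, 15, 1, 20, 24, 25, 30]
Pivot position: 3

After partitioning with pivot 20, the array becomes [10, 15, 1, 20, 24, 25, 30]. The pivot is placed at index 3. All elements to the left of the pivot are <= 20, and all elements to the right are > 20.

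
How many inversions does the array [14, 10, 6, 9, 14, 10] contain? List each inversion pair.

Finding inversions in [14, 10, 6, 9, 14, 10]:

(0, 1): arr[0]=14 > arr[1]=10
(0, 2): arr[0]=14 > arr[2]=6
(0, 3): arr[0]=14 > arr[3]=9
(0, 5): arr[0]=14 > arr[5]=10
(1, 2): arr[1]=10 > arr[2]=6
(1, 3): arr[1]=10 > arr[3]=9
(4, 5): arr[4]=14 > arr[5]=10

Total inversions: 7

The array has 7 inversion(s): (0,1), (0,2), (0,3), (0,5), (1,2), (1,3), (4,5). Each pair (i,j) satisfies i < j and arr[i] > arr[j].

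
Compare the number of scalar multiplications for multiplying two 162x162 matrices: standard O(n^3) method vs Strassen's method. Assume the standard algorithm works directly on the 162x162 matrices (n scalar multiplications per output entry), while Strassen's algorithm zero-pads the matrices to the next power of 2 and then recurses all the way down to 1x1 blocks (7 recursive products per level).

Matrix multiplication for 162x162 matrices:

Strassen's algorithm requires power-of-2 dimensions. Pad 162x162 to 256x256 (next power of 2).

Standard algorithm: 162^3 = 4251528 multiplications
Strassen's algorithm: 7^(log2(256)) = 7^8 = 5764801 multiplications
Difference: 4251528 - 5764801 = -1513273 (Strassen uses MORE here due to padding overhead — for small or just-over-power-of-2 n, padding can outweigh the per-level savings)

Standard: 4251528 multiplications (162^3). Strassen: 5764801 multiplications (7^8, after padding to 256x256). Strassen reduces 8 recursive multiplications to 7 at each level.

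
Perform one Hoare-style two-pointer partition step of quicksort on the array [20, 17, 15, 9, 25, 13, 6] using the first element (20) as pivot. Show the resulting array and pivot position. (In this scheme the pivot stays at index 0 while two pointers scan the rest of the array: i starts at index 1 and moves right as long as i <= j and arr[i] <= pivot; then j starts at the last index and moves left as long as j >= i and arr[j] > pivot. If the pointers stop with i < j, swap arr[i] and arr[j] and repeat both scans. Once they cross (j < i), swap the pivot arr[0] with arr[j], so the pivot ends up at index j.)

Hoare-style two-pointer partition with pivot = 20:

Initial array: [20, 17, 15, 9, 25, 13, 6]

Pointers start at i = 1, j = 6.
i stops at index 4 (arr[4]=25 > 20), j stops at index 6 (arr[6]=6 <= 20): swap arr[4] and arr[6], array becomes [20, 17, 15, 9, 6, 13, 25]
i ends at 6, j ends at 5: the pointers have crossed (j < i), so scanning stops.

Swap pivot arr[0] with arr[5] to place pivot at position 5: [13, 17, 15, 9, 6, 20, 25]
Pivot position: 5

After partitioning with pivot 20, the array becomes [13, 17, 15, 9, 6, 20, 25]. The pivot is placed at index 5. All elements to the left of the pivot are <= 20, and all elements to the right are > 20.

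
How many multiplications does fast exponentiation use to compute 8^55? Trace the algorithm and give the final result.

Computing 8^55 by squaring (build up from 8^1; each line after the first costs one multiplication):

8^1 = 8
8^2 = (8^1)^2 = 8^2 = 64
8^3 = 8 * 8^2 = 8 * 64 = 512
8^6 = (8^3)^2 = 512^2 = 262144
8^12 = (8^6)^2 = 262144^2 = 68719476736
8^13 = 8 * 8^12 = 8 * 68719476736 = 549755813888
8^26 = (8^13)^2 = 549755813888^2 = 302231454903657293676544
8^27 = 8 * 8^26 = 8 * 302231454903657293676544 = 2417851639229258349412352
8^54 = (8^27)^2 = 2417851639229258349412352^2 = 5846006549323611672814739330865132078623730171904
8^55 = 8 * 8^54 = 8 * 5846006549323611672814739330865132078623730171904 = 46768052394588893382517914646921056628989841375232

Result: 46768052394588893382517914646921056628989841375232
Multiplications needed: 9 (9 lines after 8^1)

8^55 = 46768052394588893382517914646921056628989841375232. Using exponentiation by squaring, this requires 9 multiplications. The key idea: if the exponent is even, square the half-power; if odd, multiply by the base once.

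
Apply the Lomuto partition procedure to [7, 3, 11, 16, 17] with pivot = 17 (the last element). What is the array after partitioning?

Lomuto partition with pivot = 17:

Initial array: [7, 3, 11, 16, 17]

arr[0]=7 <= 17: swap with position 0, array becomes [7, 3, 11, 16, 17]
arr[1]=3 <= 17: swap with position 1, array becomes [7, 3, 11, 16, 17]
arr[2]=11 <= 17: swap with position 2, array becomes [7, 3, 11, 16, 17]
arr[3]=16 <= 17: swap with position 3, array becomes [7, 3, 11, 16, 17]

Place pivot at position 4: [7, 3, 11, 16, 17]
Pivot position: 4

After partitioning with pivot 17, the array becomes [7, 3, 11, 16, 17]. The pivot is placed at index 4. All elements to the left of the pivot are <= 17, and all elements to the right are > 17.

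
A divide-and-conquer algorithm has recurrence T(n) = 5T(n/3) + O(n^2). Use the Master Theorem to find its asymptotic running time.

Master Theorem for T(n) = 5T(n/3) + O(n^2):

a = 5, b = 3, c = 2
log_b(a) = log_3(5) = 1.4650

Case 3: c = 2 > log_3(5) = 1.4650
T(n) = O(n^2) = O(n^2)

For T(n) = 5T(n/3) + O(n^2): log_3(5) = 1.4650. This is Case 3 of the Master Theorem (c > log_b(a), work dominated by root), giving O(n^2).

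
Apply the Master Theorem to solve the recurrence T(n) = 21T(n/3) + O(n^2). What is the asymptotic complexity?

Master Theorem for T(n) = 21T(n/3) + O(n^2):

a = 21, b = 3, c = 2
log_b(a) = log_3(21) = 2.7712

Case 1: c = 2 < log_3(21) = 2.7712
T(n) = O(n^(log_3 21))

For T(n) = 21T(n/3) + O(n^2): log_3(21) = 2.7712. This is Case 1 of the Master Theorem (c < log_b(a), work dominated by leaves), giving O(n^(log_3 21)).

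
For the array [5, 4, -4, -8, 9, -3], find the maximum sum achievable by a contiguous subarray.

Using Kadane's algorithm on [5, 4, -4, -8, 9, -3]:

Scanning through the array:
Position 1 (value 4): max_ending_here = 9, max_so_far = 9
Position 2 (value -4): max_ending_here = 5, max_so_far = 9
Position 3 (value -8): max_ending_here = -3, max_so_far = 9
Position 4 (value 9): max_ending_here = 9, max_so_far = 9
Position 5 (value -3): max_ending_here = 6, max_so_far = 9

Maximum subarray: [5, 4]
Maximum sum: 9

The maximum subarray is [5, 4] with sum 9. This subarray runs from index 0 to index 1.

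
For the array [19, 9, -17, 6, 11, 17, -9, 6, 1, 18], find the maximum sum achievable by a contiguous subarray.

Using Kadane's algorithm on [19, 9, -17, 6, 11, 17, -9, 6, 1, 18]:

Scanning through the array:
Position 1 (value 9): max_ending_here = 28, max_so_far = 28
Position 2 (value -17): max_ending_here = 11, max_so_far = 28
Position 3 (value 6): max_ending_here = 17, max_so_far = 28
Position 4 (value 11): max_ending_here = 28, max_so_far = 28
Position 5 (value 17): max_ending_here = 45, max_so_far = 45
Position 6 (value -9): max_ending_here = 36, max_so_far = 45
Position 7 (value 6): max_ending_here = 42, max_so_far = 45
Position 8 (value 1): max_ending_here = 43, max_so_far = 45
Position 9 (value 18): max_ending_here = 61, max_so_far = 61

Maximum subarray: [19, 9, -17, 6, 11, 17, -9, 6, 1, 18]
Maximum sum: 61

The maximum subarray is [19, 9, -17, 6, 11, 17, -9, 6, 1, 18] with sum 61. This subarray runs from index 0 to index 9.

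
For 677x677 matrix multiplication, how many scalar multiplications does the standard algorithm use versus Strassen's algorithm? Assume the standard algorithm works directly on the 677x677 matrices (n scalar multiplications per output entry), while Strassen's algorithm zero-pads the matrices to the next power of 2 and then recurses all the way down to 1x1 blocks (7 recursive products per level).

Matrix multiplication for 677x677 matrices:

Strassen's algorithm requires power-of-2 dimensions. Pad 677x677 to 1024x1024 (next power of 2).

Standard algorithm: 677^3 = 310288733 multiplications
Strassen's algorithm: 7^(log2(1024)) = 7^10 = 282475249 multiplications
Savings: 310288733 - 282475249 = 27813484 multiplications

Standard: 310288733 multiplications (677^3). Strassen: 282475249 multiplications (7^10, after padding to 1024x1024). Strassen reduces 8 recursive multiplications to 7 at each level.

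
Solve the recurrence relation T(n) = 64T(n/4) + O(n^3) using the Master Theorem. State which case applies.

Master Theorem for T(n) = 64T(n/4) + O(n^3):

a = 64, b = 4, c = 3
log_b(a) = log_4(64) = 3.0000

Case 2: c = 3 = log_4(64) = 3.0000
T(n) = O(n^3 log n) = O(n^3 log n)

For T(n) = 64T(n/4) + O(n^3): log_4(64) = 3.0000. This is Case 2 of the Master Theorem (c = log_b(a), equal work at all levels), giving O(n^3 log n).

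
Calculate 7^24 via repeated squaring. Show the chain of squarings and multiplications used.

Computing 7^24 by squaring (build up from 7^1; each line after the first costs one multiplication):

7^1 = 7
7^2 = (7^1)^2 = 7^2 = 49
7^3 = 7 * 7^2 = 7 * 49 = 343
7^6 = (7^3)^2 = 343^2 = 117649
7^12 = (7^6)^2 = 117649^2 = 13841287201
7^24 = (7^12)^2 = 13841287201^2 = 191581231380566414401

Result: 191581231380566414401
Multiplications needed: 5 (5 lines after 7^1)

7^24 = 191581231380566414401. Using exponentiation by squaring, this requires 5 multiplications. The key idea: if the exponent is even, square the half-power; if odd, multiply by the base once.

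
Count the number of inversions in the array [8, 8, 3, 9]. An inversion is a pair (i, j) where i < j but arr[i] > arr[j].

Finding inversions in [8, 8, 3, 9]:

(0, 2): arr[0]=8 > arr[2]=3
(1, 2): arr[1]=8 > arr[2]=3

Total inversions: 2

The array has 2 inversion(s): (0,2), (1,2). Each pair (i,j) satisfies i < j and arr[i] > arr[j].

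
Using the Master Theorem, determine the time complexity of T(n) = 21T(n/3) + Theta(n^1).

Master Theorem for T(n) = 21T(n/3) + O(n^1):

a = 21, b = 3, c = 1
log_b(a) = log_3(21) = 2.7712

Case 1: c = 1 < log_3(21) = 2.7712
T(n) = O(n^(log_3 21))

For T(n) = 21T(n/3) + O(n^1): log_3(21) = 2.7712. This is Case 1 of the Master Theorem (c < log_b(a), work dominated by leaves), giving O(n^(log_3 21)).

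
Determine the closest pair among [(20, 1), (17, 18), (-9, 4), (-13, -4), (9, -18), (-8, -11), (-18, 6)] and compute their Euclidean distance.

Computing all pairwise distances among 7 points:

d((20, 1), (17, 18)) = 17.2627
d((20, 1), (-9, 4)) = 29.1548
d((20, 1), (-13, -4)) = 33.3766
d((20, 1), (9, -18)) = 21.9545
d((20, 1), (-8, -11)) = 30.4631
d((20, 1), (-18, 6)) = 38.3275
d((17, 18), (-9, 4)) = 29.5296
d((17, 18), (-13, -4)) = 37.2022
d((17, 18), (9, -18)) = 36.8782
d((17, 18), (-8, -11)) = 38.2884
d((17, 18), (-18, 6)) = 37.0
d((-9, 4), (-13, -4)) = 8.9443
d((-9, 4), (9, -18)) = 28.4253
d((-9, 4), (-8, -11)) = 15.0333
d((-9, 4), (-18, 6)) = 9.2195
d((-13, -4), (9, -18)) = 26.0768
d((-13, -4), (-8, -11)) = 8.6023 <-- minimum
d((-13, -4), (-18, 6)) = 11.1803
d((9, -18), (-8, -11)) = 18.3848
d((9, -18), (-18, 6)) = 36.1248
d((-8, -11), (-18, 6)) = 19.7231

Closest pair: (-13, -4) and (-8, -11) with distance 8.6023

The closest pair is (-13, -4) and (-8, -11) with Euclidean distance 8.6023. For 7 points, brute-force pairwise comparison is shown above. For large n, the divide-and-conquer algorithm (sort by x, recurse on halves, check the dividing strip) achieves O(n log n).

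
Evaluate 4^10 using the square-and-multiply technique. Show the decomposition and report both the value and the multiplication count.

Computing 4^10 by squaring (build up from 4^1; each line after the first costs one multiplication):

4^1 = 4
4^2 = (4^1)^2 = 4^2 = 16
4^4 = (4^2)^2 = 16^2 = 256
4^5 = 4 * 4^4 = 4 * 256 = 1024
4^10 = (4^5)^2 = 1024^2 = 1048576

Result: 1048576
Multiplications needed: 4 (4 lines after 4^1)

4^10 = 1048576. Using exponentiation by squaring, this requires 4 multiplications. The key idea: if the exponent is even, square the half-power; if odd, multiply by the base once.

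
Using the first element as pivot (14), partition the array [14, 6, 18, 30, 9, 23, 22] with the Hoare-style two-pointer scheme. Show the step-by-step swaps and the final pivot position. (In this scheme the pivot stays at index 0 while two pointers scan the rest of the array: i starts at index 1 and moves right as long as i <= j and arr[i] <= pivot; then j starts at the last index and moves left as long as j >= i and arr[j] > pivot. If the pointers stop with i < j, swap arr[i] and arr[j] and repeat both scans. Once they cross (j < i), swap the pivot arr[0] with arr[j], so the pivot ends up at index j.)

Hoare-style two-pointer partition with pivot = 14:

Initial array: [14, 6, 18, 30, 9, 23, 22]

Pointers start at i = 1, j = 6.
i stops at index 2 (arr[2]=18 > 14), j stops at index 4 (arr[4]=9 <= 14): swap arr[2] and arr[4], array becomes [14, 6, 9, 30, 18, 23, 22]
i ends at 3, j ends at 2: the pointers have crossed (j < i), so scanning stops.

Swap pivot arr[0] with arr[2] to place pivot at position 2: [9, 6, 14, 30, 18, 23, 22]
Pivot position: 2

After partitioning with pivot 14, the array becomes [9, 6, 14, 30, 18, 23, 22]. The pivot is placed at index 2. All elements to the left of the pivot are <= 14, and all elements to the right are > 14.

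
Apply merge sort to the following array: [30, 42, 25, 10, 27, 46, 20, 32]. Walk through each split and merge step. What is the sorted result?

Merge sort trace:

Split: [30, 42, 25, 10, 27, 46, 20, 32] -> [30, 42, 25, 10] and [27, 46, 20, 32]
  Split: [30, 42, 25, 10] -> [30, 42] and [25, 10]
    Split: [30, 42] -> [30] and [42]
    Merge: [30] + [42] -> [30, 42]
    Split: [25, 10] -> [25] and [10]
    Merge: [25] + [10] -> [10, 25]
  Merge: [30, 42] + [10, 25] -> [10, 25, 30, 42]
  Split: [27, 46, 20, 32] -> [27, 46] and [20, 32]
    Split: [27, 46] -> [27] and [46]
    Merge: [27] + [46] -> [27, 46]
    Split: [20, 32] -> [20] and [32]
    Merge: [20] + [32] -> [20, 32]
  Merge: [27, 46] + [20, 32] -> [20, 27, 32, 46]
Merge: [10, 25, 30, 42] + [20, 27, 32, 46] -> [10, 20, 25, 27, 30, 32, 42, 46]

Final sorted array: [10, 20, 25, 27, 30, 32, 42, 46]

The merge sort proceeds by recursively splitting the array and merging sorted halves.
After all merges, the sorted array is [10, 20, 25, 27, 30, 32, 42, 46].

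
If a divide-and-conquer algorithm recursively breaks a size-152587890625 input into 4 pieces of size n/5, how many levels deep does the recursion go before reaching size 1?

For divide and conquer with division factor 5:

Problem sizes at each level:
Level 0: 152587890625
Level 1: 30517578125
Level 2: 6103515625
Level 3: 1220703125
Level 4: 244140625
Level 5: 48828125
Level 6: 9765625
Level 7: 1953125
Level 8: 390625
Level 9: 78125
Level 10: 15625
Level 11: 3125
Level 12: 625
Level 13: 125
Level 14: 25
Level 15: 5
Level 16: 1

The root is level 0 and the size-1 base case is level 16 (the tree spans levels 0 through 16, i.e. 17 levels counting the root), so the depth is the number of divisions: log_5(152587890625) = 16

The recursion tree depth is log_5(152587890625) = 16. At each level, the problem size is divided by 5, so it takes 16 divisions to reduce to a base case of size 1. The algorithm makes 4 recursive calls at each level.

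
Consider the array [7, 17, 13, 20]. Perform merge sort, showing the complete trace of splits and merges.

Merge sort trace:

Split: [7, 17, 13, 20] -> [7, 17] and [13, 20]
  Split: [7, 17] -> [7] and [17]
  Merge: [7] + [17] -> [7, 17]
  Split: [13, 20] -> [13] and [20]
  Merge: [13] + [20] -> [13, 20]
Merge: [7, 17] + [13, 20] -> [7, 13, 17, 20]

Final sorted array: [7, 13, 17, 20]

The merge sort proceeds by recursively splitting the array and merging sorted halves.
After all merges, the sorted array is [7, 13, 17, 20].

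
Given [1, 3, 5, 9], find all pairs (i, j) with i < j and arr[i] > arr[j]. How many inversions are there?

Finding inversions in [1, 3, 5, 9]:


Total inversions: 0

The array has 0 inversions. It is already sorted.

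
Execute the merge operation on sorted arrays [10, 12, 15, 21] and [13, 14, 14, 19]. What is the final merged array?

Merging process:

Compare 10 vs 13: take 10 from left. Merged: [10]
Compare 12 vs 13: take 12 from left. Merged: [10, 12]
Compare 15 vs 13: take 13 from right. Merged: [10, 12, 13]
Compare 15 vs 14: take 14 from right. Merged: [10, 12, 13, 14]
Compare 15 vs 14: take 14 from right. Merged: [10, 12, 13, 14, 14]
Compare 15 vs 19: take 15 from left. Merged: [10, 12, 13, 14, 14, 15]
Compare 21 vs 19: take 19 from right. Merged: [10, 12, 13, 14, 14, 15, 19]
Append remaining from left: [21]. Merged: [10, 12, 13, 14, 14, 15, 19, 21]

Final merged array: [10, 12, 13, 14, 14, 15, 19, 21]
Total comparisons: 7

The merged array is [10, 12, 13, 14, 14, 15, 19, 21], requiring 7 comparisons. The merge step runs in O(n) time where n is the total number of elements.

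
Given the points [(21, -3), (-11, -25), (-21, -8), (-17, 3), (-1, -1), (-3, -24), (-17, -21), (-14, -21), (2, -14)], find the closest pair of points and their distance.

Computing all pairwise distances among 9 points:

d((21, -3), (-11, -25)) = 38.833
d((21, -3), (-21, -8)) = 42.2966
d((21, -3), (-17, 3)) = 38.4708
d((21, -3), (-1, -1)) = 22.0907
d((21, -3), (-3, -24)) = 31.8904
d((21, -3), (-17, -21)) = 42.0476
d((21, -3), (-14, -21)) = 39.3573
d((21, -3), (2, -14)) = 21.9545
d((-11, -25), (-21, -8)) = 19.7231
d((-11, -25), (-17, 3)) = 28.6356
d((-11, -25), (-1, -1)) = 26.0
d((-11, -25), (-3, -24)) = 8.0623
d((-11, -25), (-17, -21)) = 7.2111
d((-11, -25), (-14, -21)) = 5.0
d((-11, -25), (2, -14)) = 17.0294
d((-21, -8), (-17, 3)) = 11.7047
d((-21, -8), (-1, -1)) = 21.1896
d((-21, -8), (-3, -24)) = 24.0832
d((-21, -8), (-17, -21)) = 13.6015
d((-21, -8), (-14, -21)) = 14.7648
d((-21, -8), (2, -14)) = 23.7697
d((-17, 3), (-1, -1)) = 16.4924
d((-17, 3), (-3, -24)) = 30.4138
d((-17, 3), (-17, -21)) = 24.0
d((-17, 3), (-14, -21)) = 24.1868
d((-17, 3), (2, -14)) = 25.4951
d((-1, -1), (-3, -24)) = 23.0868
d((-1, -1), (-17, -21)) = 25.6125
d((-1, -1), (-14, -21)) = 23.8537
d((-1, -1), (2, -14)) = 13.3417
d((-3, -24), (-17, -21)) = 14.3178
d((-3, -24), (-14, -21)) = 11.4018
d((-3, -24), (2, -14)) = 11.1803
d((-17, -21), (-14, -21)) = 3.0 <-- minimum
d((-17, -21), (2, -14)) = 20.2485
d((-14, -21), (2, -14)) = 17.4642

Closest pair: (-17, -21) and (-14, -21) with distance 3.0

The closest pair is (-17, -21) and (-14, -21) with Euclidean distance 3.0. For 9 points, brute-force pairwise comparison is shown above. For large n, the divide-and-conquer algorithm (sort by x, recurse on halves, check the dividing strip) achieves O(n log n).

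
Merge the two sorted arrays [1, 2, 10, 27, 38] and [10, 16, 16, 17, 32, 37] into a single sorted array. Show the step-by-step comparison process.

Merging process:

Compare 1 vs 10: take 1 from left. Merged: [1]
Compare 2 vs 10: take 2 from left. Merged: [1, 2]
Compare 10 vs 10: take 10 from left. Merged: [1, 2, 10]
Compare 27 vs 10: take 10 from right. Merged: [1, 2, 10, 10]
Compare 27 vs 16: take 16 from right. Merged: [1, 2, 10, 10, 16]
Compare 27 vs 16: take 16 from right. Merged: [1, 2, 10, 10, 16, 16]
Compare 27 vs 17: take 17 from right. Merged: [1, 2, 10, 10, 16, 16, 17]
Compare 27 vs 32: take 27 from left. Merged: [1, 2, 10, 10, 16, 16, 17, 27]
Compare 38 vs 32: take 32 from right. Merged: [1, 2, 10, 10, 16, 16, 17, 27, 32]
Compare 38 vs 37: take 37 from right. Merged: [1, 2, 10, 10, 16, 16, 17, 27, 32, 37]
Append remaining from left: [38]. Merged: [1, 2, 10, 10, 16, 16, 17, 27, 32, 37, 38]

Final merged array: [1, 2, 10, 10, 16, 16, 17, 27, 32, 37, 38]
Total comparisons: 10

The merged array is [1, 2, 10, 10, 16, 16, 17, 27, 32, 37, 38], requiring 10 comparisons. The merge step runs in O(n) time where n is the total number of elements.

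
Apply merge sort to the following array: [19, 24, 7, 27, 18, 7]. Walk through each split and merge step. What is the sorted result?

Merge sort trace:

Split: [19, 24, 7, 27, 18, 7] -> [19, 24, 7] and [27, 18, 7]
  Split: [19, 24, 7] -> [19] and [24, 7]
    Split: [24, 7] -> [24] and [7]
    Merge: [24] + [7] -> [7, 24]
  Merge: [19] + [7, 24] -> [7, 19, 24]
  Split: [27, 18, 7] -> [27] and [18, 7]
    Split: [18, 7] -> [18] and [7]
    Merge: [18] + [7] -> [7, 18]
  Merge: [27] + [7, 18] -> [7, 18, 27]
Merge: [7, 19, 24] + [7, 18, 27] -> [7, 7, 18, 19, 24, 27]

Final sorted array: [7, 7, 18, 19, 24, 27]

The merge sort proceeds by recursively splitting the array and merging sorted halves.
After all merges, the sorted array is [7, 7, 18, 19, 24, 27].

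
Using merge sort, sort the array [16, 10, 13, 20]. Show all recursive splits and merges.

Merge sort trace:

Split: [16, 10, 13, 20] -> [16, 10] and [13, 20]
  Split: [16, 10] -> [16] and [10]
  Merge: [16] + [10] -> [10, 16]
  Split: [13, 20] -> [13] and [20]
  Merge: [13] + [20] -> [13, 20]
Merge: [10, 16] + [13, 20] -> [10, 13, 16, 20]

Final sorted array: [10, 13, 16, 20]

The merge sort proceeds by recursively splitting the array and merging sorted halves.
After all merges, the sorted array is [10, 13, 16, 20].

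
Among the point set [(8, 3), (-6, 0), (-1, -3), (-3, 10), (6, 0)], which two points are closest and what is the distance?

Computing all pairwise distances among 5 points:

d((8, 3), (-6, 0)) = 14.3178
d((8, 3), (-1, -3)) = 10.8167
d((8, 3), (-3, 10)) = 13.0384
d((8, 3), (6, 0)) = 3.6056 <-- minimum
d((-6, 0), (-1, -3)) = 5.831
d((-6, 0), (-3, 10)) = 10.4403
d((-6, 0), (6, 0)) = 12.0
d((-1, -3), (-3, 10)) = 13.1529
d((-1, -3), (6, 0)) = 7.6158
d((-3, 10), (6, 0)) = 13.4536

Closest pair: (8, 3) and (6, 0) with distance 3.6056

The closest pair is (8, 3) and (6, 0) with Euclidean distance 3.6056. For 5 points, brute-force pairwise comparison is shown above. For large n, the divide-and-conquer algorithm (sort by x, recurse on halves, check the dividing strip) achieves O(n log n).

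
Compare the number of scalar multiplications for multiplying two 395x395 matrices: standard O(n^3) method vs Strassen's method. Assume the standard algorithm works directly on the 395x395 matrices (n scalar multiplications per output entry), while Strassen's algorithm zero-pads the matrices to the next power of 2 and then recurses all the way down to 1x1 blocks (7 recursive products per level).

Matrix multiplication for 395x395 matrices:

Strassen's algorithm requires power-of-2 dimensions. Pad 395x395 to 512x512 (next power of 2).

Standard algorithm: 395^3 = 61629875 multiplications
Strassen's algorithm: 7^(log2(512)) = 7^9 = 40353607 multiplications
Savings: 61629875 - 40353607 = 21276268 multiplications

Standard: 61629875 multiplications (395^3). Strassen: 40353607 multiplications (7^9, after padding to 512x512). Strassen reduces 8 recursive multiplications to 7 at each level.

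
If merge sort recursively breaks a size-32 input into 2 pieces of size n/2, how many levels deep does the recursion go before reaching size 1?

For divide and conquer with division factor 2:

Problem sizes at each level:
Level 0: 32
Level 1: 16
Level 2: 8
Level 3: 4
Level 4: 2
Level 5: 1

The root is level 0 and the size-1 base case is level 5 (the tree spans levels 0 through 5, i.e. 6 levels counting the root), so the depth is the number of divisions: log_2(32) = 5

The recursion tree depth is log_2(32) = 5. At each level, the problem size is divided by 2, so it takes 5 divisions to reduce to a base case of size 1. The algorithm makes 2 recursive calls at each level.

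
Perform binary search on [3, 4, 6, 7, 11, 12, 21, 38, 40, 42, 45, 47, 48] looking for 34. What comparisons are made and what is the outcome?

Binary search for 34 in [3, 4, 6, 7, 11, 12, 21, 38, 40, 42, 45, 47, 48]:

lo=0, hi=12, mid=6, arr[mid]=21 -> 21 < 34, search right half
lo=7, hi=12, mid=9, arr[mid]=42 -> 42 > 34, search left half
lo=7, hi=8, mid=7, arr[mid]=38 -> 38 > 34, search left half
lo=7 > hi=6, target 34 not found

Binary search determines that 34 is not in the array after 3 comparisons. The search space was exhausted without finding the target.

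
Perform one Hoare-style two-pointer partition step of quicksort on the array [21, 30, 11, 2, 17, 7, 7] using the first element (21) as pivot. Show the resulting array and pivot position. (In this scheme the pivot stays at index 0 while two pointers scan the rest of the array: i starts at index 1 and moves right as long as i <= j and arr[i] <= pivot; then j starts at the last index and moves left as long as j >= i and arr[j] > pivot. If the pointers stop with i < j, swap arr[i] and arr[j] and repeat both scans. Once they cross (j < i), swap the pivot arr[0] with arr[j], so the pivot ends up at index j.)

Hoare-style two-pointer partition with pivot = 21:

Initial array: [21, 30, 11, 2, 17, 7, 7]

Pointers start at i = 1, j = 6.
i stops at index 1 (arr[1]=30 > 21), j stops at index 6 (arr[6]=7 <= 21): swap arr[1] and arr[6], array becomes [21, 7, 11, 2, 17, 7, 30]
i ends at 6, j ends at 5: the pointers have crossed (j < i), so scanning stops.

Swap pivot arr[0] with arr[5] to place pivot at position 5: [7, 7, 11, 2, 17, 21, 30]
Pivot position: 5

After partitioning with pivot 21, the array becomes [7, 7, 11, 2, 17, 21, 30]. The pivot is placed at index 5. All elements to the left of the pivot are <= 21, and all elements to the right are > 21.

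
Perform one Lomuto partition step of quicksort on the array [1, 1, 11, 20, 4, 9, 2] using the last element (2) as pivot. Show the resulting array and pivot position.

Lomuto partition with pivot = 2:

Initial array: [1, 1, 11, 20, 4, 9, 2]

arr[0]=1 <= 2: swap with position 0, array becomes [1, 1, 11, 20, 4, 9, 2]
arr[1]=1 <= 2: swap with position 1, array becomes [1, 1, 11, 20, 4, 9, 2]
arr[2]=11 > 2: no swap
arr[3]=20 > 2: no swap
arr[4]=4 > 2: no swap
arr[5]=9 > 2: no swap

Place pivot at position 2: [1, 1, 2, 20, 4, 9, 11]
Pivot position: 2

After partitioning with pivot 2, the array becomes [1, 1, 2, 20, 4, 9, 11]. The pivot is placed at index 2. All elements to the left of the pivot are <= 2, and all elements to the right are > 2.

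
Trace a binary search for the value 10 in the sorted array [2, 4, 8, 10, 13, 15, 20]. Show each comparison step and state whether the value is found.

Binary search for 10 in [2, 4, 8, 10, 13, 15, 20]:

lo=0, hi=6, mid=3, arr[mid]=10 -> Found target at index 3!

Binary search finds 10 at index 3 after 1 comparisons. The search repeatedly halves the search space by comparing with the middle element.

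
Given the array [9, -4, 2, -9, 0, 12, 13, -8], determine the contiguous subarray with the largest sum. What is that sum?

Using Kadane's algorithm on [9, -4, 2, -9, 0, 12, 13, -8]:

Scanning through the array:
Position 1 (value -4): max_ending_here = 5, max_so_far = 9
Position 2 (value 2): max_ending_here = 7, max_so_far = 9
Position 3 (value -9): max_ending_here = -2, max_so_far = 9
Position 4 (value 0): max_ending_here = 0, max_so_far = 9
Position 5 (value 12): max_ending_here = 12, max_so_far = 12
Position 6 (value 13): max_ending_here = 25, max_so_far = 25
Position 7 (value -8): max_ending_here = 17, max_so_far = 25

Maximum subarray: [0, 12, 13]
Maximum sum: 25

The maximum subarray is [0, 12, 13] with sum 25. This subarray runs from index 4 to index 6.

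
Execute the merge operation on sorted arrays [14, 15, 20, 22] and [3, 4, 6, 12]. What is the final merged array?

Merging process:

Compare 14 vs 3: take 3 from right. Merged: [3]
Compare 14 vs 4: take 4 from right. Merged: [3, 4]
Compare 14 vs 6: take 6 from right. Merged: [3, 4, 6]
Compare 14 vs 12: take 12 from right. Merged: [3, 4, 6, 12]
Append remaining from left: [14, 15, 20, 22]. Merged: [3, 4, 6, 12, 14, 15, 20, 22]

Final merged array: [3, 4, 6, 12, 14, 15, 20, 22]
Total comparisons: 4

The merged array is [3, 4, 6, 12, 14, 15, 20, 22], requiring 4 comparisons. The merge step runs in O(n) time where n is the total number of elements.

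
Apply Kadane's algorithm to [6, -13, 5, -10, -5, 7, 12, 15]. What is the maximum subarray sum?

Using Kadane's algorithm on [6, -13, 5, -10, -5, 7, 12, 15]:

Scanning through the array:
Position 1 (value -13): max_ending_here = -7, max_so_far = 6
Position 2 (value 5): max_ending_here = 5, max_so_far = 6
Position 3 (value -10): max_ending_here = -5, max_so_far = 6
Position 4 (value -5): max_ending_here = -5, max_so_far = 6
Position 5 (value 7): max_ending_here = 7, max_so_far = 7
Position 6 (value 12): max_ending_here = 19, max_so_far = 19
Position 7 (value 15): max_ending_here = 34, max_so_far = 34

Maximum subarray: [7, 12, 15]
Maximum sum: 34

The maximum subarray is [7, 12, 15] with sum 34. This subarray runs from index 5 to index 7.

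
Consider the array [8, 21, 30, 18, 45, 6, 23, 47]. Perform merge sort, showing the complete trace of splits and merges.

Merge sort trace:

Split: [8, 21, 30, 18, 45, 6, 23, 47] -> [8, 21, 30, 18] and [45, 6, 23, 47]
  Split: [8, 21, 30, 18] -> [8, 21] and [30, 18]
    Split: [8, 21] -> [8] and [21]
    Merge: [8] + [21] -> [8, 21]
    Split: [30, 18] -> [30] and [18]
    Merge: [30] + [18] -> [18, 30]
  Merge: [8, 21] + [18, 30] -> [8, 18, 21, 30]
  Split: [45, 6, 23, 47] -> [45, 6] and [23, 47]
    Split: [45, 6] -> [45] and [6]
    Merge: [45] + [6] -> [6, 45]
    Split: [23, 47] -> [23] and [47]
    Merge: [23] + [47] -> [23, 47]
  Merge: [6, 45] + [23, 47] -> [6, 23, 45, 47]
Merge: [8, 18, 21, 30] + [6, 23, 45, 47] -> [6, 8, 18, 21, 23, 30, 45, 47]

Final sorted array: [6, 8, 18, 21, 23, 30, 45, 47]

The merge sort proceeds by recursively splitting the array and merging sorted halves.
After all merges, the sorted array is [6, 8, 18, 21, 23, 30, 45, 47].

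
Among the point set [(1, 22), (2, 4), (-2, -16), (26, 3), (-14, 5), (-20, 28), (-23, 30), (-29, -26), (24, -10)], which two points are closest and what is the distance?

Computing all pairwise distances among 9 points:

d((1, 22), (2, 4)) = 18.0278
d((1, 22), (-2, -16)) = 38.1182
d((1, 22), (26, 3)) = 31.4006
d((1, 22), (-14, 5)) = 22.6716
d((1, 22), (-20, 28)) = 21.8403
d((1, 22), (-23, 30)) = 25.2982
d((1, 22), (-29, -26)) = 56.6039
d((1, 22), (24, -10)) = 39.4081
d((2, 4), (-2, -16)) = 20.3961
d((2, 4), (26, 3)) = 24.0208
d((2, 4), (-14, 5)) = 16.0312
d((2, 4), (-20, 28)) = 32.5576
d((2, 4), (-23, 30)) = 36.0694
d((2, 4), (-29, -26)) = 43.1393
d((2, 4), (24, -10)) = 26.0768
d((-2, -16), (26, 3)) = 33.8378
d((-2, -16), (-14, 5)) = 24.1868
d((-2, -16), (-20, 28)) = 47.5395
d((-2, -16), (-23, 30)) = 50.5668
d((-2, -16), (-29, -26)) = 28.7924
d((-2, -16), (24, -10)) = 26.6833
d((26, 3), (-14, 5)) = 40.05
d((26, 3), (-20, 28)) = 52.3546
d((26, 3), (-23, 30)) = 55.9464
d((26, 3), (-29, -26)) = 62.1772
d((26, 3), (24, -10)) = 13.1529
d((-14, 5), (-20, 28)) = 23.7697
d((-14, 5), (-23, 30)) = 26.5707
d((-14, 5), (-29, -26)) = 34.4384
d((-14, 5), (24, -10)) = 40.8534
d((-20, 28), (-23, 30)) = 3.6056 <-- minimum
d((-20, 28), (-29, -26)) = 54.7449
d((-20, 28), (24, -10)) = 58.1378
d((-23, 30), (-29, -26)) = 56.3205
d((-23, 30), (24, -10)) = 61.7171
d((-29, -26), (24, -10)) = 55.3624

Closest pair: (-20, 28) and (-23, 30) with distance 3.6056

The closest pair is (-20, 28) and (-23, 30) with Euclidean distance 3.6056. For 9 points, brute-force pairwise comparison is shown above. For large n, the divide-and-conquer algorithm (sort by x, recurse on halves, check the dividing strip) achieves O(n log n).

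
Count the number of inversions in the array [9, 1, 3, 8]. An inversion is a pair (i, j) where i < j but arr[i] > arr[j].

Finding inversions in [9, 1, 3, 8]:

(0, 1): arr[0]=9 > arr[1]=1
(0, 2): arr[0]=9 > arr[2]=3
(0, 3): arr[0]=9 > arr[3]=8

Total inversions: 3

The array has 3 inversion(s): (0,1), (0,2), (0,3). Each pair (i,j) satisfies i < j and arr[i] > arr[j].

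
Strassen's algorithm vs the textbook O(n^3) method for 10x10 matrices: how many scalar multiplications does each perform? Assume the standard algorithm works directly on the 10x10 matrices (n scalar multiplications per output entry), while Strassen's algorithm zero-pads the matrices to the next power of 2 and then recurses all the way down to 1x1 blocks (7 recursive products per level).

Matrix multiplication for 10x10 matrices:

Strassen's algorithm requires power-of-2 dimensions. Pad 10x10 to 16x16 (next power of 2).

Standard algorithm: 10^3 = 1000 multiplications
Strassen's algorithm: 7^(log2(16)) = 7^4 = 2401 multiplications
Difference: 1000 - 2401 = -1401 (Strassen uses MORE here due to padding overhead — for small or just-over-power-of-2 n, padding can outweigh the per-level savings)

Standard: 1000 multiplications (10^3). Strassen: 2401 multiplications (7^4, after padding to 16x16). Strassen reduces 8 recursive multiplications to 7 at each level.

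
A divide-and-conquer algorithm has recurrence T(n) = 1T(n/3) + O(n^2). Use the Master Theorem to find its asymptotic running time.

Master Theorem for T(n) = 1T(n/3) + O(n^2):

a = 1, b = 3, c = 2
log_b(a) = log_3(1) = 0.0000

Case 3: c = 2 > log_3(1) = 0.0000
T(n) = O(n^2) = O(n^2)

For T(n) = 1T(n/3) + O(n^2): log_3(1) = 0.0000. This is Case 3 of the Master Theorem (c > log_b(a), work dominated by root), giving O(n^2).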